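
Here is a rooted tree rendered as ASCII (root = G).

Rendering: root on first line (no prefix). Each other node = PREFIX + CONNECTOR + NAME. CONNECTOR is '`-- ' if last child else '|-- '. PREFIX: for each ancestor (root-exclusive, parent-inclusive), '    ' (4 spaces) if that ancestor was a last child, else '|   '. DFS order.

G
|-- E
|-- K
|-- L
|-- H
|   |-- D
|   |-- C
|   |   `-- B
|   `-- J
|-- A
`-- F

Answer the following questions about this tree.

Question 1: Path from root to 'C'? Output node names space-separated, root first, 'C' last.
Walk down from root: G -> H -> C

Answer: G H C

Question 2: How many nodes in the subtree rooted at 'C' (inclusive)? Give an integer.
Answer: 2

Derivation:
Subtree rooted at C contains: B, C
Count = 2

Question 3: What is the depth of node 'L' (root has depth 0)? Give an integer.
Answer: 1

Derivation:
Path from root to L: G -> L
Depth = number of edges = 1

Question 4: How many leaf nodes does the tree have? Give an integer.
Leaves (nodes with no children): A, B, D, E, F, J, K, L

Answer: 8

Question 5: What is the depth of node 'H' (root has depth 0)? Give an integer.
Path from root to H: G -> H
Depth = number of edges = 1

Answer: 1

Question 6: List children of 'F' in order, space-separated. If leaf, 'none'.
Answer: none

Derivation:
Node F's children (from adjacency): (leaf)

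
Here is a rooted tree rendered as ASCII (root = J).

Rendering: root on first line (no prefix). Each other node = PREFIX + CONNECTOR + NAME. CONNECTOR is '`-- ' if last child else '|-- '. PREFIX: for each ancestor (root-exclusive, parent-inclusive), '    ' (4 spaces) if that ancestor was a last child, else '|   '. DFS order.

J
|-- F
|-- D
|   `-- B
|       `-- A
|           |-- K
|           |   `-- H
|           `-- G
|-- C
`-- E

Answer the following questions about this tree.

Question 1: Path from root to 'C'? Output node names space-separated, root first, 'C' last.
Answer: J C

Derivation:
Walk down from root: J -> C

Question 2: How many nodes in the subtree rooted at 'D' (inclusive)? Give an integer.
Answer: 6

Derivation:
Subtree rooted at D contains: A, B, D, G, H, K
Count = 6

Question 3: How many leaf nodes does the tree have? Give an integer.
Leaves (nodes with no children): C, E, F, G, H

Answer: 5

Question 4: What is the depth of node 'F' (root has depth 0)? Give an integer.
Answer: 1

Derivation:
Path from root to F: J -> F
Depth = number of edges = 1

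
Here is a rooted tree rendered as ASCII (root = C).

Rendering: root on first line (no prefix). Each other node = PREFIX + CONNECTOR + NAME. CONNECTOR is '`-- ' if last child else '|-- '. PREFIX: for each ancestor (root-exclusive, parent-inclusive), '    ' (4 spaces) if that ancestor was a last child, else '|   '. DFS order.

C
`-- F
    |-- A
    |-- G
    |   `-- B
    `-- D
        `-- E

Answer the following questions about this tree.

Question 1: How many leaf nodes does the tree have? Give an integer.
Answer: 3

Derivation:
Leaves (nodes with no children): A, B, E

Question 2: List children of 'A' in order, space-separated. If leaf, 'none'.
Node A's children (from adjacency): (leaf)

Answer: none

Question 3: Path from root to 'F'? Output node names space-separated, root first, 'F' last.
Answer: C F

Derivation:
Walk down from root: C -> F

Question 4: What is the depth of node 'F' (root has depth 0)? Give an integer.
Answer: 1

Derivation:
Path from root to F: C -> F
Depth = number of edges = 1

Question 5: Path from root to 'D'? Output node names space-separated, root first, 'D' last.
Walk down from root: C -> F -> D

Answer: C F D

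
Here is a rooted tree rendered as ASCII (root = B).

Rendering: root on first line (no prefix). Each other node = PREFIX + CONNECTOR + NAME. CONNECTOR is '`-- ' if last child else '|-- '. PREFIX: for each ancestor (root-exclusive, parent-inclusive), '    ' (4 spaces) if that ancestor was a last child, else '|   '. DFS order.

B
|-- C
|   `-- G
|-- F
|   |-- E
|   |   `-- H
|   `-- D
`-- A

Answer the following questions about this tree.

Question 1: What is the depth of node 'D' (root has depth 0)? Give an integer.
Answer: 2

Derivation:
Path from root to D: B -> F -> D
Depth = number of edges = 2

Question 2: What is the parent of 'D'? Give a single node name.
Answer: F

Derivation:
Scan adjacency: D appears as child of F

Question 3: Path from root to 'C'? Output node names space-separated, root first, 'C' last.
Walk down from root: B -> C

Answer: B C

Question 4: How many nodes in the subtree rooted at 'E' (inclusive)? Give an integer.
Answer: 2

Derivation:
Subtree rooted at E contains: E, H
Count = 2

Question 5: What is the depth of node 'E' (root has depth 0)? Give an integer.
Answer: 2

Derivation:
Path from root to E: B -> F -> E
Depth = number of edges = 2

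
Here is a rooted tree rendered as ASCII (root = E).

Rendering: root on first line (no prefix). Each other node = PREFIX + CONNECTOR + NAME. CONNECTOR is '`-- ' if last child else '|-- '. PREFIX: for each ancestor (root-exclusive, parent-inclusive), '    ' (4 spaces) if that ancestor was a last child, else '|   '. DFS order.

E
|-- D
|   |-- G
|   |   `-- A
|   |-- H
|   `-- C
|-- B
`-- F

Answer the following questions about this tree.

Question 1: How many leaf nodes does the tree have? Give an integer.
Leaves (nodes with no children): A, B, C, F, H

Answer: 5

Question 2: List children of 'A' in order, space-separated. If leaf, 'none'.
Answer: none

Derivation:
Node A's children (from adjacency): (leaf)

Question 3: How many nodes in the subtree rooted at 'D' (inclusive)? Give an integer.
Answer: 5

Derivation:
Subtree rooted at D contains: A, C, D, G, H
Count = 5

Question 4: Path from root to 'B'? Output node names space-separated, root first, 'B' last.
Walk down from root: E -> B

Answer: E B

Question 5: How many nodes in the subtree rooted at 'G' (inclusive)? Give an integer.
Subtree rooted at G contains: A, G
Count = 2

Answer: 2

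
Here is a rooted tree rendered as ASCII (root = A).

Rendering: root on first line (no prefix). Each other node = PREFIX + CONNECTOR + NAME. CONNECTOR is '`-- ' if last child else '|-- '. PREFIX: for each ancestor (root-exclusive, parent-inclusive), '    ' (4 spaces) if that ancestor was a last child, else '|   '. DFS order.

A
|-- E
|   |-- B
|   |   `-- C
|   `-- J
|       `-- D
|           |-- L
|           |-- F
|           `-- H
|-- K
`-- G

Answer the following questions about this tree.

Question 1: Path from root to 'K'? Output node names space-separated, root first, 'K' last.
Walk down from root: A -> K

Answer: A K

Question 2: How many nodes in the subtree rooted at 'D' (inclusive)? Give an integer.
Answer: 4

Derivation:
Subtree rooted at D contains: D, F, H, L
Count = 4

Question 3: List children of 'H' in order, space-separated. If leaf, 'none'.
Answer: none

Derivation:
Node H's children (from adjacency): (leaf)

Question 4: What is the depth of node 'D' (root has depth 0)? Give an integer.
Answer: 3

Derivation:
Path from root to D: A -> E -> J -> D
Depth = number of edges = 3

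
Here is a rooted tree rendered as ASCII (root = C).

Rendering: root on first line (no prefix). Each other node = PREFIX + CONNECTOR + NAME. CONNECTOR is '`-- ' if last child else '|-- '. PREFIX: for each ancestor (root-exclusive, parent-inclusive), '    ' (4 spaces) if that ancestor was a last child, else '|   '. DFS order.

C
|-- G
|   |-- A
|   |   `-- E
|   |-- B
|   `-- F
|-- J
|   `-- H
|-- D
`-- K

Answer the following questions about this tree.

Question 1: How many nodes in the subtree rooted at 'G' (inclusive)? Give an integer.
Answer: 5

Derivation:
Subtree rooted at G contains: A, B, E, F, G
Count = 5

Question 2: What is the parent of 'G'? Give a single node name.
Answer: C

Derivation:
Scan adjacency: G appears as child of C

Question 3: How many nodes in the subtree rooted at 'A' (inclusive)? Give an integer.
Subtree rooted at A contains: A, E
Count = 2

Answer: 2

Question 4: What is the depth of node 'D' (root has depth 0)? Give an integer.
Path from root to D: C -> D
Depth = number of edges = 1

Answer: 1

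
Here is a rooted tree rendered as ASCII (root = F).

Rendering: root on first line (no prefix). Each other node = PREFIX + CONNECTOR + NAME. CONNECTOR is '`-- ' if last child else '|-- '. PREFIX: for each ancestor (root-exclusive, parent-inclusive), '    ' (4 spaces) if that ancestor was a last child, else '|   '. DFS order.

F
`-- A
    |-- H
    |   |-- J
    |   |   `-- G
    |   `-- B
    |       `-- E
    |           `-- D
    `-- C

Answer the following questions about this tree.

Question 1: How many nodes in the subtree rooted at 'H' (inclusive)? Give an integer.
Answer: 6

Derivation:
Subtree rooted at H contains: B, D, E, G, H, J
Count = 6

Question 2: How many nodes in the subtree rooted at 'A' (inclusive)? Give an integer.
Answer: 8

Derivation:
Subtree rooted at A contains: A, B, C, D, E, G, H, J
Count = 8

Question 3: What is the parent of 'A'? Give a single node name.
Answer: F

Derivation:
Scan adjacency: A appears as child of F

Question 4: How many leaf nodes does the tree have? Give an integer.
Leaves (nodes with no children): C, D, G

Answer: 3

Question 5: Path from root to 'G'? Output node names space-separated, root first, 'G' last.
Walk down from root: F -> A -> H -> J -> G

Answer: F A H J G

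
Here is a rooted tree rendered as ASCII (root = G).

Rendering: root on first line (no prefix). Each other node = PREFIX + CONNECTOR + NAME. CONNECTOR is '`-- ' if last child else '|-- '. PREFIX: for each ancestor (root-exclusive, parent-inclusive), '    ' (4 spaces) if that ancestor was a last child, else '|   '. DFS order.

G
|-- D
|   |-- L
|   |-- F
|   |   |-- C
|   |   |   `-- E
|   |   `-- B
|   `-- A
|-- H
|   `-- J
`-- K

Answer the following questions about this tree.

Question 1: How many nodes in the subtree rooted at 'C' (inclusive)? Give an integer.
Subtree rooted at C contains: C, E
Count = 2

Answer: 2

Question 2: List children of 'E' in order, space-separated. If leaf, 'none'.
Answer: none

Derivation:
Node E's children (from adjacency): (leaf)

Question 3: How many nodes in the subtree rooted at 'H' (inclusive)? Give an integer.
Subtree rooted at H contains: H, J
Count = 2

Answer: 2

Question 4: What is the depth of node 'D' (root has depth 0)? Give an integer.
Path from root to D: G -> D
Depth = number of edges = 1

Answer: 1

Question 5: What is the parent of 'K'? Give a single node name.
Answer: G

Derivation:
Scan adjacency: K appears as child of G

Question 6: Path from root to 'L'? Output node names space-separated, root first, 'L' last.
Answer: G D L

Derivation:
Walk down from root: G -> D -> L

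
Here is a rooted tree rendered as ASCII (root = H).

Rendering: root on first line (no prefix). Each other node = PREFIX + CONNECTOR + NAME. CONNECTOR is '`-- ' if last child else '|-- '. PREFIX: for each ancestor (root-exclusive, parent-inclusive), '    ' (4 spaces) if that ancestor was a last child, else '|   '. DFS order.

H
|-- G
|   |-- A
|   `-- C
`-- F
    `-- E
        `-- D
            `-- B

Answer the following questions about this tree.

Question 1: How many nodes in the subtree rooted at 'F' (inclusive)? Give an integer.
Subtree rooted at F contains: B, D, E, F
Count = 4

Answer: 4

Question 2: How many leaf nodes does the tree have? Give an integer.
Leaves (nodes with no children): A, B, C

Answer: 3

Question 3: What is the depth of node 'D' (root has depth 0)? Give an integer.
Path from root to D: H -> F -> E -> D
Depth = number of edges = 3

Answer: 3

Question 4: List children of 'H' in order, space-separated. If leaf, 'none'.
Node H's children (from adjacency): G, F

Answer: G F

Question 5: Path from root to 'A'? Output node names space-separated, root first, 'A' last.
Answer: H G A

Derivation:
Walk down from root: H -> G -> A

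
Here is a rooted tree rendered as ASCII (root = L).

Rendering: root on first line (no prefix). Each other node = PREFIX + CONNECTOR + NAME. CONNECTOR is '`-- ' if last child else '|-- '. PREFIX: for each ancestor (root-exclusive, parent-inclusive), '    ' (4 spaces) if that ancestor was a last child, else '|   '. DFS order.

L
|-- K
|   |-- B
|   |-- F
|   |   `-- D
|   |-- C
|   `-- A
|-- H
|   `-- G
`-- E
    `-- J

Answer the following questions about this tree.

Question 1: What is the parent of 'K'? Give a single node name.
Scan adjacency: K appears as child of L

Answer: L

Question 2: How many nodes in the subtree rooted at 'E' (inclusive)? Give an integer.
Answer: 2

Derivation:
Subtree rooted at E contains: E, J
Count = 2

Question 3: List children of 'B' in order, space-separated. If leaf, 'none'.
Answer: none

Derivation:
Node B's children (from adjacency): (leaf)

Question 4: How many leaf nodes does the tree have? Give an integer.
Answer: 6

Derivation:
Leaves (nodes with no children): A, B, C, D, G, J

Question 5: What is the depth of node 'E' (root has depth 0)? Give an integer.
Path from root to E: L -> E
Depth = number of edges = 1

Answer: 1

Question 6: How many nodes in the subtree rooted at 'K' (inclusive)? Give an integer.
Answer: 6

Derivation:
Subtree rooted at K contains: A, B, C, D, F, K
Count = 6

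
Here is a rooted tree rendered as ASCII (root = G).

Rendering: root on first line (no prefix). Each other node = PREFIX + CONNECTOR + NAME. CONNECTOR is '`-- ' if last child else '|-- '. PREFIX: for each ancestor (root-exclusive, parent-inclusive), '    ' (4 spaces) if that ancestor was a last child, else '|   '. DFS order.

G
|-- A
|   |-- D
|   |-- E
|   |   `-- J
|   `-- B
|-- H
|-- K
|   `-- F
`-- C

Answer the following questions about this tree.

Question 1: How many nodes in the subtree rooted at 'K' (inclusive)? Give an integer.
Subtree rooted at K contains: F, K
Count = 2

Answer: 2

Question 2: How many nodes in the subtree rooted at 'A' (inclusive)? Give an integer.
Answer: 5

Derivation:
Subtree rooted at A contains: A, B, D, E, J
Count = 5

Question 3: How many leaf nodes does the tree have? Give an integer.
Answer: 6

Derivation:
Leaves (nodes with no children): B, C, D, F, H, J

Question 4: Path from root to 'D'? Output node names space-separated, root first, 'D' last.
Walk down from root: G -> A -> D

Answer: G A D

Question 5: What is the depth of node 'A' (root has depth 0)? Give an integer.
Path from root to A: G -> A
Depth = number of edges = 1

Answer: 1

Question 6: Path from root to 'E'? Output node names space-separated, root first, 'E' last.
Walk down from root: G -> A -> E

Answer: G A E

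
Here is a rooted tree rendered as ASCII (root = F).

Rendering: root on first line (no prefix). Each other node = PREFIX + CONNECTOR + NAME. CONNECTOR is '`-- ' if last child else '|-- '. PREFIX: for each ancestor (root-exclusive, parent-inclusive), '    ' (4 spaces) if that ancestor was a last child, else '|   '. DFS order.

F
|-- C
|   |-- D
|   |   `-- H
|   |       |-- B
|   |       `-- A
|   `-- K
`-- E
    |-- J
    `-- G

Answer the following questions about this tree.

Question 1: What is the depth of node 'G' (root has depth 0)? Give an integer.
Answer: 2

Derivation:
Path from root to G: F -> E -> G
Depth = number of edges = 2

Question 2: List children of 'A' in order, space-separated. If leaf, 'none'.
Answer: none

Derivation:
Node A's children (from adjacency): (leaf)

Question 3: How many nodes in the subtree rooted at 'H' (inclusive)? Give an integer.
Answer: 3

Derivation:
Subtree rooted at H contains: A, B, H
Count = 3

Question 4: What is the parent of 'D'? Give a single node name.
Scan adjacency: D appears as child of C

Answer: C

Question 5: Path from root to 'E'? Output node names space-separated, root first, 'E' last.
Walk down from root: F -> E

Answer: F E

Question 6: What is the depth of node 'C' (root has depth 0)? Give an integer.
Answer: 1

Derivation:
Path from root to C: F -> C
Depth = number of edges = 1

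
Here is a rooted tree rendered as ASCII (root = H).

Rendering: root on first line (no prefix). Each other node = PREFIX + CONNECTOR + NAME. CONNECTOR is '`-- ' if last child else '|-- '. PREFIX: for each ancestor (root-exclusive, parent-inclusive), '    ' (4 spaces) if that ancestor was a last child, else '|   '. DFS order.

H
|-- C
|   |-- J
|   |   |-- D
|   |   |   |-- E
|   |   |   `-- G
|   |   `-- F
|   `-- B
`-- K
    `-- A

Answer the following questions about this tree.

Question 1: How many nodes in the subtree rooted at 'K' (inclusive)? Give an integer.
Subtree rooted at K contains: A, K
Count = 2

Answer: 2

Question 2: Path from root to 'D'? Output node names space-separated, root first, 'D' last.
Walk down from root: H -> C -> J -> D

Answer: H C J D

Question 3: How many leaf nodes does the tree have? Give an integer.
Answer: 5

Derivation:
Leaves (nodes with no children): A, B, E, F, G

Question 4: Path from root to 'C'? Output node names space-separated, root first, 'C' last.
Answer: H C

Derivation:
Walk down from root: H -> C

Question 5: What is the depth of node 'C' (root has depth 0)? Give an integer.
Path from root to C: H -> C
Depth = number of edges = 1

Answer: 1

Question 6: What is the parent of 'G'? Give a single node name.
Scan adjacency: G appears as child of D

Answer: D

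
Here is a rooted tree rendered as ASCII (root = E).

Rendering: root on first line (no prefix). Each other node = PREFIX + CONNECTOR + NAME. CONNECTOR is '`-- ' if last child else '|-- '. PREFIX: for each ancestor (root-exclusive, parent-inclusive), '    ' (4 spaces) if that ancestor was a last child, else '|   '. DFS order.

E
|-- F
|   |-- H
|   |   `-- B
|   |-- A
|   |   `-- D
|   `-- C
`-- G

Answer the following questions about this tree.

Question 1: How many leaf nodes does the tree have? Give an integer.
Answer: 4

Derivation:
Leaves (nodes with no children): B, C, D, G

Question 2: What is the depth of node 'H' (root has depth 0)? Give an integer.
Answer: 2

Derivation:
Path from root to H: E -> F -> H
Depth = number of edges = 2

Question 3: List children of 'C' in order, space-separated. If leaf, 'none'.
Answer: none

Derivation:
Node C's children (from adjacency): (leaf)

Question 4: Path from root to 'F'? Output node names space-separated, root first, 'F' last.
Answer: E F

Derivation:
Walk down from root: E -> F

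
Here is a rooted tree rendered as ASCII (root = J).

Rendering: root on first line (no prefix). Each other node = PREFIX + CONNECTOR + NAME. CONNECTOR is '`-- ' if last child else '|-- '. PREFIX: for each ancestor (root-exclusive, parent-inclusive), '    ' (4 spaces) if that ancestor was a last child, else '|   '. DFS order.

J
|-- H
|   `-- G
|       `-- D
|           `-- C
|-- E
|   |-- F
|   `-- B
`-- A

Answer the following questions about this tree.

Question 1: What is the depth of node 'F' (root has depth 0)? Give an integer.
Path from root to F: J -> E -> F
Depth = number of edges = 2

Answer: 2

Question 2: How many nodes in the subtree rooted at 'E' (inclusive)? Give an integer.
Subtree rooted at E contains: B, E, F
Count = 3

Answer: 3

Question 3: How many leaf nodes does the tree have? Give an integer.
Answer: 4

Derivation:
Leaves (nodes with no children): A, B, C, F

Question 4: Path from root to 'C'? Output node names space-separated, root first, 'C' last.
Walk down from root: J -> H -> G -> D -> C

Answer: J H G D C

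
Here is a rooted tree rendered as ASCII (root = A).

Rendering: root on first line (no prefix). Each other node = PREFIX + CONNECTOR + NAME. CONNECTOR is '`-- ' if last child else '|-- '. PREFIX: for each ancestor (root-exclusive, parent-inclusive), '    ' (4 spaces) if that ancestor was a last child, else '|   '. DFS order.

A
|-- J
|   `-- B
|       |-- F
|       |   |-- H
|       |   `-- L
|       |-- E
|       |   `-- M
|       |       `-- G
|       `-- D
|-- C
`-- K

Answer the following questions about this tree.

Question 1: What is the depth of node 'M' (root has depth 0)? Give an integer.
Path from root to M: A -> J -> B -> E -> M
Depth = number of edges = 4

Answer: 4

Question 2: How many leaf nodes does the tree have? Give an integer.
Leaves (nodes with no children): C, D, G, H, K, L

Answer: 6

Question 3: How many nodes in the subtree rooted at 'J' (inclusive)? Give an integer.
Subtree rooted at J contains: B, D, E, F, G, H, J, L, M
Count = 9

Answer: 9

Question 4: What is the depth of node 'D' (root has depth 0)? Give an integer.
Answer: 3

Derivation:
Path from root to D: A -> J -> B -> D
Depth = number of edges = 3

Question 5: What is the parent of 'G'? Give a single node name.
Answer: M

Derivation:
Scan adjacency: G appears as child of M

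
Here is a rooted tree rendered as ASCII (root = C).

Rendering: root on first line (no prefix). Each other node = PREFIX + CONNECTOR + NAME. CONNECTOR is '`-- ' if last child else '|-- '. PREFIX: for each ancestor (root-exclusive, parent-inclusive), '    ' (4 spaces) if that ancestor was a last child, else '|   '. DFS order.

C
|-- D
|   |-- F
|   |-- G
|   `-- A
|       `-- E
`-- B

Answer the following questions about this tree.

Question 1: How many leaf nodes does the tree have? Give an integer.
Answer: 4

Derivation:
Leaves (nodes with no children): B, E, F, G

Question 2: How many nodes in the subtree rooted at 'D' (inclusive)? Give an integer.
Answer: 5

Derivation:
Subtree rooted at D contains: A, D, E, F, G
Count = 5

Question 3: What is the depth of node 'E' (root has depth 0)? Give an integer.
Path from root to E: C -> D -> A -> E
Depth = number of edges = 3

Answer: 3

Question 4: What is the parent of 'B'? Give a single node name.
Answer: C

Derivation:
Scan adjacency: B appears as child of C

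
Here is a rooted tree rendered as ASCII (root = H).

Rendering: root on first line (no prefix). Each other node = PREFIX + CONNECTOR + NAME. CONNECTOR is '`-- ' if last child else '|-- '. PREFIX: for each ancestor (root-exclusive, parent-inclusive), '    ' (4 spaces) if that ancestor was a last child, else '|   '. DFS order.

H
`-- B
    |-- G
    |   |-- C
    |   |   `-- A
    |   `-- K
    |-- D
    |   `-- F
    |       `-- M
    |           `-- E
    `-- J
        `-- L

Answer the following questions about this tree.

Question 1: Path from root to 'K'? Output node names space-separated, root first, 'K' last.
Walk down from root: H -> B -> G -> K

Answer: H B G K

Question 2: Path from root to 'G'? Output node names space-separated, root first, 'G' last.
Answer: H B G

Derivation:
Walk down from root: H -> B -> G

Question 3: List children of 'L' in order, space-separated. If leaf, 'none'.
Node L's children (from adjacency): (leaf)

Answer: none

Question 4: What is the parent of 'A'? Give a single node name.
Answer: C

Derivation:
Scan adjacency: A appears as child of C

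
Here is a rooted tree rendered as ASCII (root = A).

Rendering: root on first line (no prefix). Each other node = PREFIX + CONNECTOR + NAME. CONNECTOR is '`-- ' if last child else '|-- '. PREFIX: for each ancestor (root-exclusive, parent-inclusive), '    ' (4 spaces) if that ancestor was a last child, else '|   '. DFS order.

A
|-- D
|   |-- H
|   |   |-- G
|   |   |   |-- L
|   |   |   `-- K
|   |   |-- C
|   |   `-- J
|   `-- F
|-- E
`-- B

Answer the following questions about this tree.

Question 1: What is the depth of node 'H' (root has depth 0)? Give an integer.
Path from root to H: A -> D -> H
Depth = number of edges = 2

Answer: 2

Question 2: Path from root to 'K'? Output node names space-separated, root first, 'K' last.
Answer: A D H G K

Derivation:
Walk down from root: A -> D -> H -> G -> K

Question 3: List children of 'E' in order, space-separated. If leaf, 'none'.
Node E's children (from adjacency): (leaf)

Answer: none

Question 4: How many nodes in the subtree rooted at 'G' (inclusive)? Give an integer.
Subtree rooted at G contains: G, K, L
Count = 3

Answer: 3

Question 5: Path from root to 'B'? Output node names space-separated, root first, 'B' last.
Walk down from root: A -> B

Answer: A B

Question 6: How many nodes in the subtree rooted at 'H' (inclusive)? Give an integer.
Answer: 6

Derivation:
Subtree rooted at H contains: C, G, H, J, K, L
Count = 6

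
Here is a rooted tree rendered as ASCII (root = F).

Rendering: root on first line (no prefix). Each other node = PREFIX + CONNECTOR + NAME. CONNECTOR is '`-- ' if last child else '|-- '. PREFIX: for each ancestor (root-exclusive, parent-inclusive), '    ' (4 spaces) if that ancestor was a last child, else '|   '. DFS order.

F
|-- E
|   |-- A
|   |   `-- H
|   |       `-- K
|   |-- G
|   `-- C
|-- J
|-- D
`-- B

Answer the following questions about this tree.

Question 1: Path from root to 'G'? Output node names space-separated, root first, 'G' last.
Walk down from root: F -> E -> G

Answer: F E G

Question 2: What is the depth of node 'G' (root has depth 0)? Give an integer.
Path from root to G: F -> E -> G
Depth = number of edges = 2

Answer: 2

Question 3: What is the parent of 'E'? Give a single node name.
Scan adjacency: E appears as child of F

Answer: F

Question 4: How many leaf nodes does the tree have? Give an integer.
Leaves (nodes with no children): B, C, D, G, J, K

Answer: 6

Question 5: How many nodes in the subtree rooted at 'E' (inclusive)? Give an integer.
Subtree rooted at E contains: A, C, E, G, H, K
Count = 6

Answer: 6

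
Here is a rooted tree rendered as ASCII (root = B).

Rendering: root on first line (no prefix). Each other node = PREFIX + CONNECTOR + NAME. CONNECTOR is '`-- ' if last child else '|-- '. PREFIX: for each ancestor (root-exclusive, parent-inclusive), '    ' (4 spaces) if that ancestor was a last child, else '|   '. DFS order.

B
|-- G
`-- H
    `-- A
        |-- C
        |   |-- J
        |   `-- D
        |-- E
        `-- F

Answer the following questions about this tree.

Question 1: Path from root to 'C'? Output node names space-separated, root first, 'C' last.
Walk down from root: B -> H -> A -> C

Answer: B H A C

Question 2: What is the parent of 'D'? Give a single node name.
Answer: C

Derivation:
Scan adjacency: D appears as child of C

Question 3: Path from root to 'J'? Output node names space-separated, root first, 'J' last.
Answer: B H A C J

Derivation:
Walk down from root: B -> H -> A -> C -> J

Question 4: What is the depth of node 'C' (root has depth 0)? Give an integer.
Answer: 3

Derivation:
Path from root to C: B -> H -> A -> C
Depth = number of edges = 3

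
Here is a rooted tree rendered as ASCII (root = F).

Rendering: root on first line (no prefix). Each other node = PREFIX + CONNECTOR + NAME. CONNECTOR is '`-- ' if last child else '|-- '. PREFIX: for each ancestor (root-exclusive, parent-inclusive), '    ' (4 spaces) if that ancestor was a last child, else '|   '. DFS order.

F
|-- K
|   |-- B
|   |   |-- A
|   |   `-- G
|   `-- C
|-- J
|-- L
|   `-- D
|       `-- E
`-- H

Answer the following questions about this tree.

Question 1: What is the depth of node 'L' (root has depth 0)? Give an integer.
Answer: 1

Derivation:
Path from root to L: F -> L
Depth = number of edges = 1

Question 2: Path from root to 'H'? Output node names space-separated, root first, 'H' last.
Answer: F H

Derivation:
Walk down from root: F -> H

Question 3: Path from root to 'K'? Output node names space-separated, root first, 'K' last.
Walk down from root: F -> K

Answer: F K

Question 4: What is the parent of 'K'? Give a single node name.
Answer: F

Derivation:
Scan adjacency: K appears as child of F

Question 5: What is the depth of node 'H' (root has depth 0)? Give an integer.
Answer: 1

Derivation:
Path from root to H: F -> H
Depth = number of edges = 1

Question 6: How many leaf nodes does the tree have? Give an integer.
Answer: 6

Derivation:
Leaves (nodes with no children): A, C, E, G, H, J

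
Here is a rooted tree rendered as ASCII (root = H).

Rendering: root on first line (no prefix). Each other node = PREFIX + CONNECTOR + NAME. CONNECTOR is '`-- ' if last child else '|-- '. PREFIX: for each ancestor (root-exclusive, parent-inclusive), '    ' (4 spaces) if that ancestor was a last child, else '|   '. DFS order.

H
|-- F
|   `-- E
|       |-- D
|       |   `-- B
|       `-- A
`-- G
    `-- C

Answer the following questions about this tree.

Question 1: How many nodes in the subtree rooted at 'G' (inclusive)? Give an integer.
Answer: 2

Derivation:
Subtree rooted at G contains: C, G
Count = 2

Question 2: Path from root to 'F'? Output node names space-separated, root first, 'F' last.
Walk down from root: H -> F

Answer: H F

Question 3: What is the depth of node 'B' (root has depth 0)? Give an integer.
Path from root to B: H -> F -> E -> D -> B
Depth = number of edges = 4

Answer: 4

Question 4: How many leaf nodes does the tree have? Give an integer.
Leaves (nodes with no children): A, B, C

Answer: 3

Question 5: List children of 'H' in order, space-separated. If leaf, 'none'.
Node H's children (from adjacency): F, G

Answer: F G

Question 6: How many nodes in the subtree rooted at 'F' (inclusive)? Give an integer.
Subtree rooted at F contains: A, B, D, E, F
Count = 5

Answer: 5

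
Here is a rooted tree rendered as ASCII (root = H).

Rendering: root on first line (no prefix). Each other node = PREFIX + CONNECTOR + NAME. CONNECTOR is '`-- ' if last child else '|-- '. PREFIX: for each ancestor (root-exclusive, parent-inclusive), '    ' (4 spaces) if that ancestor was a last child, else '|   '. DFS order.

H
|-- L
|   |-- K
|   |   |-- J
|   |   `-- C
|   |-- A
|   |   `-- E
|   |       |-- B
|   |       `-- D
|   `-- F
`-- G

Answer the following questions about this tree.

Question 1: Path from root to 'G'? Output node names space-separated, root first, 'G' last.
Answer: H G

Derivation:
Walk down from root: H -> G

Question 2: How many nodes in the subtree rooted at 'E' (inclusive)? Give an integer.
Subtree rooted at E contains: B, D, E
Count = 3

Answer: 3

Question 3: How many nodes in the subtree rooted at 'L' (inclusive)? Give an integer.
Subtree rooted at L contains: A, B, C, D, E, F, J, K, L
Count = 9

Answer: 9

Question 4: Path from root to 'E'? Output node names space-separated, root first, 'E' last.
Walk down from root: H -> L -> A -> E

Answer: H L A E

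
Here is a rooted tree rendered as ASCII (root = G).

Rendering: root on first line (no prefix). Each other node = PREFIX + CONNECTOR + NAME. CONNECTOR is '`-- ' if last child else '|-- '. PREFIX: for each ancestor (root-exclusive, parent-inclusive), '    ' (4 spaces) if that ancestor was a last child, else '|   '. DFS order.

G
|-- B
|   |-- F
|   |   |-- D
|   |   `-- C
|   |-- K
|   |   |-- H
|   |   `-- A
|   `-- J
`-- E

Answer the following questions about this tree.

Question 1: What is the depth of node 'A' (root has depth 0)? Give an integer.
Path from root to A: G -> B -> K -> A
Depth = number of edges = 3

Answer: 3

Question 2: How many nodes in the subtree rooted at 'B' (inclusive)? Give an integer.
Subtree rooted at B contains: A, B, C, D, F, H, J, K
Count = 8

Answer: 8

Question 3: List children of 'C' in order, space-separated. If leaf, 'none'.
Node C's children (from adjacency): (leaf)

Answer: none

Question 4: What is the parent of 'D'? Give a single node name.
Answer: F

Derivation:
Scan adjacency: D appears as child of F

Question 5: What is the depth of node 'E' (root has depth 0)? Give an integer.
Answer: 1

Derivation:
Path from root to E: G -> E
Depth = number of edges = 1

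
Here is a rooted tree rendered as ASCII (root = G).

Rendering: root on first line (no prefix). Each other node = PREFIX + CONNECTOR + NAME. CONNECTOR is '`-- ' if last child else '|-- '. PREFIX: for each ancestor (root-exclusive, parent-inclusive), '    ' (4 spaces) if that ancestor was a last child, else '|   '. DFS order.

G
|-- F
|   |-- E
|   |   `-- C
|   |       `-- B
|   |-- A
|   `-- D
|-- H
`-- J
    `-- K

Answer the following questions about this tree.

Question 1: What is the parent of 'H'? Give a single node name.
Scan adjacency: H appears as child of G

Answer: G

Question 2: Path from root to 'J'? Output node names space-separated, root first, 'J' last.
Answer: G J

Derivation:
Walk down from root: G -> J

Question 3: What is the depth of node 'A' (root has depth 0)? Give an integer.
Answer: 2

Derivation:
Path from root to A: G -> F -> A
Depth = number of edges = 2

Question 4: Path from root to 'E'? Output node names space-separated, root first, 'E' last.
Answer: G F E

Derivation:
Walk down from root: G -> F -> E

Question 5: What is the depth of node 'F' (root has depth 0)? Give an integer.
Answer: 1

Derivation:
Path from root to F: G -> F
Depth = number of edges = 1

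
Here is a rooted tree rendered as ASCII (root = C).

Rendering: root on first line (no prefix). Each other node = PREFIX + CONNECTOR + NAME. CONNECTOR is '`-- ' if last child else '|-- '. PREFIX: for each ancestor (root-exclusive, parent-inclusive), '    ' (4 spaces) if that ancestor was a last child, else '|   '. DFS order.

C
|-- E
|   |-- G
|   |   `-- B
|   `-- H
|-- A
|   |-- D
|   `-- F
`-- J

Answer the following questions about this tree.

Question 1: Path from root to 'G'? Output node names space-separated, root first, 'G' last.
Answer: C E G

Derivation:
Walk down from root: C -> E -> G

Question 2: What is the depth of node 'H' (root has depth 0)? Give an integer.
Path from root to H: C -> E -> H
Depth = number of edges = 2

Answer: 2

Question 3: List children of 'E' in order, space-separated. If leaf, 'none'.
Node E's children (from adjacency): G, H

Answer: G H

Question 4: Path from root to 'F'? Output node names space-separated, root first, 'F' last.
Answer: C A F

Derivation:
Walk down from root: C -> A -> F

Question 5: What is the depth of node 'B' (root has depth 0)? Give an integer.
Answer: 3

Derivation:
Path from root to B: C -> E -> G -> B
Depth = number of edges = 3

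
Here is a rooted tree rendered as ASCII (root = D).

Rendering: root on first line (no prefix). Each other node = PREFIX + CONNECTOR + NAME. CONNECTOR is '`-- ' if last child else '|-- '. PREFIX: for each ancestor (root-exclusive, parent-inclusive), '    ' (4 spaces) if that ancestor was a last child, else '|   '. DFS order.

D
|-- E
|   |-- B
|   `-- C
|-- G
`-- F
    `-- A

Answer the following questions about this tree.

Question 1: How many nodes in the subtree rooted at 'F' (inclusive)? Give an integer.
Subtree rooted at F contains: A, F
Count = 2

Answer: 2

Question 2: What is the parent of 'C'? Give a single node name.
Scan adjacency: C appears as child of E

Answer: E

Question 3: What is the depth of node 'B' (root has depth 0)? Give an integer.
Path from root to B: D -> E -> B
Depth = number of edges = 2

Answer: 2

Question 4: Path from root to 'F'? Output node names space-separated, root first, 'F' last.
Walk down from root: D -> F

Answer: D F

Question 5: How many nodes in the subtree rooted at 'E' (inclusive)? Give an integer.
Subtree rooted at E contains: B, C, E
Count = 3

Answer: 3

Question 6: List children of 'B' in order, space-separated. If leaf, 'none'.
Answer: none

Derivation:
Node B's children (from adjacency): (leaf)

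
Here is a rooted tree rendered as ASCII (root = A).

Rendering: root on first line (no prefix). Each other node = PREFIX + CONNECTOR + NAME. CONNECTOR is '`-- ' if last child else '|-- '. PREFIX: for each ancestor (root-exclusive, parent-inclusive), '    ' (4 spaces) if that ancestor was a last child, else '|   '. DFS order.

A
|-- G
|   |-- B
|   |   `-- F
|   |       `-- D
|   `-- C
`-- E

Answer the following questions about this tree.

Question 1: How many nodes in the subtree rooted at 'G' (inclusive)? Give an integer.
Answer: 5

Derivation:
Subtree rooted at G contains: B, C, D, F, G
Count = 5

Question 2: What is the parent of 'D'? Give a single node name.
Answer: F

Derivation:
Scan adjacency: D appears as child of F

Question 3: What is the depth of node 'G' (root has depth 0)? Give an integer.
Answer: 1

Derivation:
Path from root to G: A -> G
Depth = number of edges = 1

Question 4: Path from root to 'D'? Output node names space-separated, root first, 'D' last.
Walk down from root: A -> G -> B -> F -> D

Answer: A G B F D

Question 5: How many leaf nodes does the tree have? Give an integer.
Leaves (nodes with no children): C, D, E

Answer: 3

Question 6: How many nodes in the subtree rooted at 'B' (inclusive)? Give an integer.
Subtree rooted at B contains: B, D, F
Count = 3

Answer: 3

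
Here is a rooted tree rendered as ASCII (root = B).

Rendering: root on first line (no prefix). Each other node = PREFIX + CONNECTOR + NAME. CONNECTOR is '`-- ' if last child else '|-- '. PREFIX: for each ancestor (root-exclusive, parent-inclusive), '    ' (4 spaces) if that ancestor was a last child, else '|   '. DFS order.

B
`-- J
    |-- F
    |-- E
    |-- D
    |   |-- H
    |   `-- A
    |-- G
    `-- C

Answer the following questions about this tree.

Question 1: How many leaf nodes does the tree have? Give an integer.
Answer: 6

Derivation:
Leaves (nodes with no children): A, C, E, F, G, H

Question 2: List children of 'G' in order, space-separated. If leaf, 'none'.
Answer: none

Derivation:
Node G's children (from adjacency): (leaf)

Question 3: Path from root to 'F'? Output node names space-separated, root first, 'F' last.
Answer: B J F

Derivation:
Walk down from root: B -> J -> F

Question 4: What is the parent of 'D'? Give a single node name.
Answer: J

Derivation:
Scan adjacency: D appears as child of J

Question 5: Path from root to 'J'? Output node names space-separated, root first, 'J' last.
Answer: B J

Derivation:
Walk down from root: B -> J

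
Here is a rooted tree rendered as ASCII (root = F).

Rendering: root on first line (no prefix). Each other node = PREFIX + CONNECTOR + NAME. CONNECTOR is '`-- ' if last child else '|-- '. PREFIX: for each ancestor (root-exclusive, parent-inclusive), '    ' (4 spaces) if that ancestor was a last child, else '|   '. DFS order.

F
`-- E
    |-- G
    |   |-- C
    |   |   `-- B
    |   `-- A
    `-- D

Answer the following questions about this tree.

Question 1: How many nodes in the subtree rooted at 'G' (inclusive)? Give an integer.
Subtree rooted at G contains: A, B, C, G
Count = 4

Answer: 4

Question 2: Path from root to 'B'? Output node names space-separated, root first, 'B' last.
Walk down from root: F -> E -> G -> C -> B

Answer: F E G C B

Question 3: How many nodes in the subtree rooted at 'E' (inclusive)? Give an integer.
Answer: 6

Derivation:
Subtree rooted at E contains: A, B, C, D, E, G
Count = 6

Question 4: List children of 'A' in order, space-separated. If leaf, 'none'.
Answer: none

Derivation:
Node A's children (from adjacency): (leaf)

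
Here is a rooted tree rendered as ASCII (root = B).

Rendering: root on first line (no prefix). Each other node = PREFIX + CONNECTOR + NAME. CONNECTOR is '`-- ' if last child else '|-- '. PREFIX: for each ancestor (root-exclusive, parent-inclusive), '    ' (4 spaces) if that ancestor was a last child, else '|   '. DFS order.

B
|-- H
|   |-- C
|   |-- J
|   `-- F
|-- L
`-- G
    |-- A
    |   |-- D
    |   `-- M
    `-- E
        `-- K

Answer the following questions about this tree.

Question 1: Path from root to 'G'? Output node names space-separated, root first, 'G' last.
Answer: B G

Derivation:
Walk down from root: B -> G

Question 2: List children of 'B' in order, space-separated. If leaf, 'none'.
Answer: H L G

Derivation:
Node B's children (from adjacency): H, L, G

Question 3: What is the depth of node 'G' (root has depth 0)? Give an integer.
Answer: 1

Derivation:
Path from root to G: B -> G
Depth = number of edges = 1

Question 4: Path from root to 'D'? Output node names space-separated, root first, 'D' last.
Walk down from root: B -> G -> A -> D

Answer: B G A D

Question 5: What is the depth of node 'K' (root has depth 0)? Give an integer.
Path from root to K: B -> G -> E -> K
Depth = number of edges = 3

Answer: 3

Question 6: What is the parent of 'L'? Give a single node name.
Scan adjacency: L appears as child of B

Answer: B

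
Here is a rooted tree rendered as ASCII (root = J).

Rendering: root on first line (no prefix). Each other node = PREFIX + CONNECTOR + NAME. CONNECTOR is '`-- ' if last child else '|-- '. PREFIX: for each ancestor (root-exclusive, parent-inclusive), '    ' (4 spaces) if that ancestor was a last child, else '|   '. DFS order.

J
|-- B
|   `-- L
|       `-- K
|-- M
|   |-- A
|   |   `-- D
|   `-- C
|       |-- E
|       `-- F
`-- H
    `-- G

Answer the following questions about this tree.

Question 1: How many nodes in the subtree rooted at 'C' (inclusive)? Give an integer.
Answer: 3

Derivation:
Subtree rooted at C contains: C, E, F
Count = 3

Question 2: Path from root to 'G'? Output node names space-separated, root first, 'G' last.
Answer: J H G

Derivation:
Walk down from root: J -> H -> G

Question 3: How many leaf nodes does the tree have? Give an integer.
Leaves (nodes with no children): D, E, F, G, K

Answer: 5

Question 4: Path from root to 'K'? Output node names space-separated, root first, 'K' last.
Answer: J B L K

Derivation:
Walk down from root: J -> B -> L -> K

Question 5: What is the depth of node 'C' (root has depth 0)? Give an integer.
Path from root to C: J -> M -> C
Depth = number of edges = 2

Answer: 2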